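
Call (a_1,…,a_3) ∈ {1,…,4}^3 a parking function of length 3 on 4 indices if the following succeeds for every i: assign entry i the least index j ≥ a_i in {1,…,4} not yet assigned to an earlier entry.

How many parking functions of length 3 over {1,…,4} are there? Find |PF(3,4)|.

|PF(3,4)| = (5−3)·5^(3−1) = 2×25 = 50 (Pollak)
Example (1,1,1) → sorted (1,1,1): b_i ≤ 1+i ∀i, a PF.

50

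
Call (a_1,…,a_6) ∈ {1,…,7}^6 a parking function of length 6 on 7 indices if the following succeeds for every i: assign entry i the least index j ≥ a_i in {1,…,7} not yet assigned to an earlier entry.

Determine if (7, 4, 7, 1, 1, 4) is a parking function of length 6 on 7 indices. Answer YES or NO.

Order a: b = (1, 1, 4, 4, 7, 7).
  b_1=1 ≤ 2
  b_2=1 ≤ 3
  b_3=4 ≤ 4
  b_4=4 ≤ 5
  b_5=7 > 6
  fails at i=5 ⇒ NO

NO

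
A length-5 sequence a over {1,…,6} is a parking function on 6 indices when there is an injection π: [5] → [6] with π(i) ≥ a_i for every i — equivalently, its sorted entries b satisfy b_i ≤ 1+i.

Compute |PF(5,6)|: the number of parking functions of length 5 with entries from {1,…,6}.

|PF| = 2·7^4 = 2 · 2401 = 4802 (Konheim–Weiss)
Check (5,3,4,4,2) → sorted (2,3,4,4,5): b_i ≤ 1+i ∀i, a PF.

4802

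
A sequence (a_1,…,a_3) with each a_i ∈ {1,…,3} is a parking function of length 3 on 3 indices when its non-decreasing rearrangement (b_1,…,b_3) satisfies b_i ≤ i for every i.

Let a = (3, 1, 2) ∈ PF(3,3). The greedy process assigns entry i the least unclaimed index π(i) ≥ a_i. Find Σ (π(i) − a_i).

Σπ = 3·4/2 = 6 (π permutes [3]); Σa = 3+1+2 = 6; disp = 6−6 = 0.

0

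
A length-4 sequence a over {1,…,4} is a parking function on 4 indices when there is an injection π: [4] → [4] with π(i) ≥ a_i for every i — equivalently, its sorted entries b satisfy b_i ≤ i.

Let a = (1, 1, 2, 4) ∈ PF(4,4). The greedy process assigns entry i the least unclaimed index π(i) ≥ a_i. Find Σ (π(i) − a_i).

2

Σπ = 4·5/2 = 10 (π permutes [4]); Σa = 1+1+2+4 = 8; disp = 10−8 = 2.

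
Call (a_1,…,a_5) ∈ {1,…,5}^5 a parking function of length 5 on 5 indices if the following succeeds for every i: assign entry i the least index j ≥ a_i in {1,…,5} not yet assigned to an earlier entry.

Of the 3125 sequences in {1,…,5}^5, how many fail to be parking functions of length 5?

#PF = 1·6^4 = 1 · 1296 = 1296 (Pollak)
E.g. (5,5,5,4,3) → sorted (3,4,5,5,5): b_1=3>1, not a PF.
5^5 − 1296 = 3125 − 1296 = 1829

1829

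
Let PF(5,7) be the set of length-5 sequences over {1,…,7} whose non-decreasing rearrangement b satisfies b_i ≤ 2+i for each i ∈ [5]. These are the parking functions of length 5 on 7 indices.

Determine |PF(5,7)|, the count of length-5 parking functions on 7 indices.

12288

|PF(5,7)| = (7+1−5)·(7+1)^{5−1} = 3 · 4096 = 12288 (Pollak)
One tuple (7,5,6,1,3) → sorted (1,3,5,6,7): b_i ≤ 2+i ∀i, a PF.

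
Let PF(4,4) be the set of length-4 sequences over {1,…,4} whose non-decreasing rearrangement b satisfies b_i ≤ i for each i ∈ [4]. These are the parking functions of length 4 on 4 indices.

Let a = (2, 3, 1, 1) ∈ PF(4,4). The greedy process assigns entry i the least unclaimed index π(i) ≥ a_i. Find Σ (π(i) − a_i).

3

Σπ = 4·5/2 = 10 (π permutes [4]); Σa = 2+3+1+1 = 7; disp = 10−7 = 3.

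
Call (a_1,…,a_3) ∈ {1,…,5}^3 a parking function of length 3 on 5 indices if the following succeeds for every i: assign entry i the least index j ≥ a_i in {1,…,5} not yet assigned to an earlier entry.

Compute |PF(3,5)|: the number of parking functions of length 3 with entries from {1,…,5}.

108

Count = (6−3)·6^(3−1) = 3·36 = 108
One tuple (1,1,1) → sorted (1,1,1): b_i ≤ 2+i ∀i, a PF.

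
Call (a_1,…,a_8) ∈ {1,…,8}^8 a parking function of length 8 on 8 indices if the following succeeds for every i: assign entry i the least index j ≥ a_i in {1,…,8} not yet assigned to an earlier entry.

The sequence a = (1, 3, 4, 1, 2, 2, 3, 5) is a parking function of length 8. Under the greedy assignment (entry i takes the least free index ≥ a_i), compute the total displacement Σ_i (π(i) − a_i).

Σπ(i) = 1+…+8 = 36; Σa = 1+3+4+1+2+2+3+5 = 21; disp = 36−21 = 15.

15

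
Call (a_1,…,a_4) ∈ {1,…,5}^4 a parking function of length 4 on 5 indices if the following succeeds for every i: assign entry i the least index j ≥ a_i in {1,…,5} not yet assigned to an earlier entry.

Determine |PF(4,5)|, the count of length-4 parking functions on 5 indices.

432

#PF = (6−4)·6^(4−1) = 2·216 = 432 (Konheim–Weiss)
Example (3,5,1,4) → sorted (1,3,4,5): b_i ≤ 1+i ∀i, a PF.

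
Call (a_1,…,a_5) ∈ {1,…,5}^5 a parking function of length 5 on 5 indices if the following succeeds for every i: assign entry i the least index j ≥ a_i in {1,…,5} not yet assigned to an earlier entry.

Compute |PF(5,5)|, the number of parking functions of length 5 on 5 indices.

Count = (5−5+1)·(5+1)^(5−1) = 1 · 1296 = 1296
Example (3,3,1,4,2) → sorted (1,2,3,3,4): b_i ≤ i ∀i, a PF.

1296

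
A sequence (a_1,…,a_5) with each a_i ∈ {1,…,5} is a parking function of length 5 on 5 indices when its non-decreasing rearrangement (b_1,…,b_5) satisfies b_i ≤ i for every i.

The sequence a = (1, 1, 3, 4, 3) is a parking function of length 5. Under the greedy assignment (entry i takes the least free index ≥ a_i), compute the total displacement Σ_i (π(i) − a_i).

Σπ = 5·6/2 = 15 (π permutes [5]); Σa = 1+1+3+4+3 = 12; disp = 15−12 = 3.

3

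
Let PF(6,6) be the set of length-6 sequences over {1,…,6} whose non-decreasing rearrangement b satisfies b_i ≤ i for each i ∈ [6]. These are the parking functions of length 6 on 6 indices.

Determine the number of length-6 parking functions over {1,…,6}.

16807

Count = (7−6)·7^(6−1) = 1×16807 = 16807 [KW]
Example (2,1,3,2,4,6) → sorted (1,2,2,3,4,6): b_i ≤ i ∀i, a PF.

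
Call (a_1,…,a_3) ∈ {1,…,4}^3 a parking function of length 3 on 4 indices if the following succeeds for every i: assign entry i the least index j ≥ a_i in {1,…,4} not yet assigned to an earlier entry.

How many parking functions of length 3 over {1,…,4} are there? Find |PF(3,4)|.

50

|PF| = (5−3)·5^(3−1) = 2×25 = 50
Check (2,4,1) → sorted (1,2,4): b_i ≤ 1+i ∀i, a PF.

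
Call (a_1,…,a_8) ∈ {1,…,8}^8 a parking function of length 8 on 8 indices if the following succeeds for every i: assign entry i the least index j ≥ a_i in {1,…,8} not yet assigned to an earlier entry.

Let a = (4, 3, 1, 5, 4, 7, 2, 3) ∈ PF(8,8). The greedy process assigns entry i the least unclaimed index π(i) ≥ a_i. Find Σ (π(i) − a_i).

7

Σπ = 36 ({1..8} each once); Σa = 4+3+1+5+4+7+2+3 = 29; disp = 36−29 = 7.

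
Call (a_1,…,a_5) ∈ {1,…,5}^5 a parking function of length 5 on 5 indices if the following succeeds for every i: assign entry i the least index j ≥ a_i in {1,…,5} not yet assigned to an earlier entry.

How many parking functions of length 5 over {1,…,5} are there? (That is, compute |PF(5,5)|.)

|PF(5,5)| = (5−5+1)·(5+1)^(5−1) = 1×1296 = 1296 [KW]
Check (4,2,3,3,1) → sorted (1,2,3,3,4): b_i ≤ i ∀i, a PF.

1296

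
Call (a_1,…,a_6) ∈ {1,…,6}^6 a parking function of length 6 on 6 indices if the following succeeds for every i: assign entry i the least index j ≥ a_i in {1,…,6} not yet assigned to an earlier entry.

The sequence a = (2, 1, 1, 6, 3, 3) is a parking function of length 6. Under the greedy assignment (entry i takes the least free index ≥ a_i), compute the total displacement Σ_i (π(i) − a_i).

Σπ = 21 ({1..6} each once); Σa = 2+1+1+6+3+3 = 16; disp = 21−16 = 5.

5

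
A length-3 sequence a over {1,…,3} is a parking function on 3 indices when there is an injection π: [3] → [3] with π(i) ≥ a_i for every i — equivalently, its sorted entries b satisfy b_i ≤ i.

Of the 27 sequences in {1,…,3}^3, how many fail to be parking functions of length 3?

11

Count = (4−3)·4^(3−1) = 1×16 = 16 [KW]
E.g. (3,3,2) → sorted (2,3,3): b_1=2>1, not a PF.
So 27 − 16 = 11 fail.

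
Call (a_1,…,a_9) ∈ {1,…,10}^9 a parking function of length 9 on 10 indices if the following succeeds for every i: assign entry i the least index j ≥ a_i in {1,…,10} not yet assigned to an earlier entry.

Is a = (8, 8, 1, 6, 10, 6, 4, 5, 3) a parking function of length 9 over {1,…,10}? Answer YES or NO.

YES

Sorted: b = (1, 3, 4, 5, 6, 6, 8, 8, 10).
  b_1=1 ≤ 2
  b_2=3 ≤ 3
  b_3=4 ≤ 4
  b_4=5 ≤ 5
  b_5=6 ≤ 6
  b_6=6 ≤ 7
  b_7=8 ≤ 8
  b_8=8 ≤ 9
  b_9=10 ≤ 10
All bounds hold ⇒ YES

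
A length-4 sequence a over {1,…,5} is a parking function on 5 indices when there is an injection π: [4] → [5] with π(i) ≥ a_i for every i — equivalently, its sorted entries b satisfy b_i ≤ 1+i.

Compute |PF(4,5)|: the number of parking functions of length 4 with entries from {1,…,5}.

432

|PF| = (5+1−4)·(5+1)^{4−1} = 2·216 = 432 (Pollak)
E.g. (5,2,1,1) → sorted (1,1,2,5): b_i ≤ 1+i ∀i, a PF.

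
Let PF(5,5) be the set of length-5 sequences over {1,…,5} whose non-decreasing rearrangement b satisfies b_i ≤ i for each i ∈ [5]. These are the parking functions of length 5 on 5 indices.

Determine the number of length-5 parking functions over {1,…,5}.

Count = (5+1−5)·(5+1)^{5−1} = 1 · 1296 = 1296 (Pollak)
One tuple (3,2,4,3,1) → sorted (1,2,3,3,4): b_i ≤ i ∀i, a PF.

1296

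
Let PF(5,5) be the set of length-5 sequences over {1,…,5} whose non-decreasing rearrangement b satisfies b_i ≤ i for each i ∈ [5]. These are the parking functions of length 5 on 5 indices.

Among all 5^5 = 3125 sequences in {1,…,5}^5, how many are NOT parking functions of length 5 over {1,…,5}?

|PF| = 1·6^4 = 1·1296 = 1296 [KW]
One tuple (5,2,2,5,3) → sorted (2,2,3,5,5): b_1=2>1, not a PF.
Total 3125; non-PF = 3125−1296 = 1829

1829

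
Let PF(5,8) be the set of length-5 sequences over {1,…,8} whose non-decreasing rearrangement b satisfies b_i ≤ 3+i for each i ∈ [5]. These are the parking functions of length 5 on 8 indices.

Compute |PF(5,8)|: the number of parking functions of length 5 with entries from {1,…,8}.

26244

|PF(5,8)| = 4·9^4 = 4·6561 = 26244 (Konheim–Weiss)
Check (8,7,4,1,6) → sorted (1,4,6,7,8): b_i ≤ 3+i ∀i, a PF.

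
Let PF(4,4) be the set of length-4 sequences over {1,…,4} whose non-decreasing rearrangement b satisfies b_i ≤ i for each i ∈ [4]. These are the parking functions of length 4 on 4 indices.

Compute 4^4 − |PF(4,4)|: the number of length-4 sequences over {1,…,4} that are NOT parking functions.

131

Count = 1·5^3 = 1·125 = 125
One tuple (4,4,4,4) → sorted (4,4,4,4): b_1=4>1, not a PF.
So 256 − 125 = 131 fail.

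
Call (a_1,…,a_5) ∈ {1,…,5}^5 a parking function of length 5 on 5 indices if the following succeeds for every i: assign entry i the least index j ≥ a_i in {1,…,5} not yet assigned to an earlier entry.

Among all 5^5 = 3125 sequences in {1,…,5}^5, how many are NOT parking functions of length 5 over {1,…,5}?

|PF| = 1·6^4 = 1×1296 = 1296
Check (2,2,3,4,4) → sorted (2,2,3,4,4): b_1=2>1, not a PF.
Total 3125; non-PF = 3125−1296 = 1829

1829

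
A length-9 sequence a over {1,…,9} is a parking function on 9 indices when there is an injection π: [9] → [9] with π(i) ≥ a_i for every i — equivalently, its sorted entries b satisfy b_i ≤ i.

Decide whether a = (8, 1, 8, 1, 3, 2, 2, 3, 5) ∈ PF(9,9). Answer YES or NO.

Sorted: b = (1, 1, 2, 2, 3, 3, 5, 8, 8).
  b_1=1 ≤ 1
  b_2=1 ≤ 2
  b_3=2 ≤ 3
  b_4=2 ≤ 4
  b_5=3 ≤ 5
  b_6=3 ≤ 6
  b_7=5 ≤ 7
  b_8=8 ≤ 8
  b_9=8 ≤ 9
All bounds hold ⇒ YES

YES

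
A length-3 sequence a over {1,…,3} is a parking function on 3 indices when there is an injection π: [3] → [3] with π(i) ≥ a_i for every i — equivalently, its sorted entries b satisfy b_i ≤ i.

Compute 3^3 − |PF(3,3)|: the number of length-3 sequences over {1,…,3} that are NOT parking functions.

Count = (3+1−3)·(3+1)^{3−1} = 1 · 16 = 16 [KW]
Check (2,2,2) → sorted (2,2,2): b_1=2>1, not a PF.
3^3 − 16 = 27 − 16 = 11

11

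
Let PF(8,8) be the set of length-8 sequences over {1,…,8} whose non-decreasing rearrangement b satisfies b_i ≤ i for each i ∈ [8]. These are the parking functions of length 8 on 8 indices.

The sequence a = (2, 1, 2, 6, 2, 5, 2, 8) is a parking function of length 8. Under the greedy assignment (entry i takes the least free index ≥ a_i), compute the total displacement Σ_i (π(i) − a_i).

8

Σπ = 36 ({1..8} each once); Σa = 2+1+2+6+2+5+2+8 = 28; disp = 36−28 = 8.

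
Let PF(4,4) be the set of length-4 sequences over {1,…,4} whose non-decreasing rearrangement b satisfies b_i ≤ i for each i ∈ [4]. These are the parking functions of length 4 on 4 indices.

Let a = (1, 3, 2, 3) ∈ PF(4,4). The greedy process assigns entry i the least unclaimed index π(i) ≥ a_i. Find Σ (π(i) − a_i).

1

Σπ = 4·5/2 = 10 (π permutes [4]); Σa = 1+3+2+3 = 9; disp = 10−9 = 1.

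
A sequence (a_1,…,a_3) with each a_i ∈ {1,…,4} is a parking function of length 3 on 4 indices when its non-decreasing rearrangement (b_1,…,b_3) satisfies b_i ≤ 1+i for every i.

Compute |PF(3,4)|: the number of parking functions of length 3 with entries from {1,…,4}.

|PF(3,4)| = 2·5^2 = 2 · 25 = 50 [KW]
E.g. (1,3,3) → sorted (1,3,3): b_i ≤ 1+i ∀i, a PF.

50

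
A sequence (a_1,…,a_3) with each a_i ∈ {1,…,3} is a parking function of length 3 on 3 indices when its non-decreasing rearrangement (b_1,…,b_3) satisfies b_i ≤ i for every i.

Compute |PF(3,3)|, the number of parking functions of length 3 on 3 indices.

16

#PF = (3−3+1)·(3+1)^(3−1) = 1×16 = 16 (Konheim–Weiss)
Check (1,3,1) → sorted (1,1,3): b_i ≤ i ∀i, a PF.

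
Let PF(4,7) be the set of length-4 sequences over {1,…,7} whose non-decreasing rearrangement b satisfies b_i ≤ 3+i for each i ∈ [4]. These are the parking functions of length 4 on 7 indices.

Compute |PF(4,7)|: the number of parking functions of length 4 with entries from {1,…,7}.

|PF| = 4·8^3 = 4 · 512 = 2048 [KW]
Check (4,3,1,5) → sorted (1,3,4,5): b_i ≤ 3+i ∀i, a PF.

2048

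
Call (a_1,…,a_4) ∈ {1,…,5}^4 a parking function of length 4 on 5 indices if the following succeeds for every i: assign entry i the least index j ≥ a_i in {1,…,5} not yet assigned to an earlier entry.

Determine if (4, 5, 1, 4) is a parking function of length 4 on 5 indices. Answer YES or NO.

NO

Order a: b = (1, 4, 4, 5).
  b_1=1 ≤ 2
  b_2=4 > 3
  fails at i=2 ⇒ NO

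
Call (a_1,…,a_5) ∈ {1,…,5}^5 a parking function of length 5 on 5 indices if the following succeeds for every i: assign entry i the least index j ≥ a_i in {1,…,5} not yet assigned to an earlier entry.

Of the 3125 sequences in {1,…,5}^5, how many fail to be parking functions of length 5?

1829

|PF(5,5)| = (6−5)·6^(5−1) = 1 · 1296 = 1296 (Konheim–Weiss)
E.g. (1,5,5,4,5) → sorted (1,4,5,5,5): b_2=4>2, not a PF.
Total 3125; non-PF = 3125−1296 = 1829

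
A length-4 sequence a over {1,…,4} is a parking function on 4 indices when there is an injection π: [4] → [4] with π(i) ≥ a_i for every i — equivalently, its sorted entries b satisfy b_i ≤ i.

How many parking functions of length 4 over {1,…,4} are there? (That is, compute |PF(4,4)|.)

|PF(4,4)| = 1·5^3 = 1·125 = 125 (Konheim–Weiss)
E.g. (2,2,1,1) → sorted (1,1,2,2): b_i ≤ i ∀i, a PF.

125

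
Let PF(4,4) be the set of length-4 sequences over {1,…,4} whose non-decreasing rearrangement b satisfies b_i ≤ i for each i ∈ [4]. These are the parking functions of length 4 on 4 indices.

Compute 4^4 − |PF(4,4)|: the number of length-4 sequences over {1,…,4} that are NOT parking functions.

|PF(4,4)| = 1·5^3 = 1·125 = 125 (Pollak)
E.g. (3,3,4,2) → sorted (2,3,3,4): b_1=2>1, not a PF.
So 256 − 125 = 131 fail.

131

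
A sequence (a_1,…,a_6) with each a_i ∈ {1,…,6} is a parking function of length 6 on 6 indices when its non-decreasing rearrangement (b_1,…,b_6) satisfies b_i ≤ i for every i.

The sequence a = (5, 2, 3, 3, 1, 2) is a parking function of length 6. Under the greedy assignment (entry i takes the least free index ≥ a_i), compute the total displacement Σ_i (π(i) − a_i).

Σπ = 21 ({1..6} each once); Σa = 5+2+3+3+1+2 = 16; disp = 21−16 = 5.

5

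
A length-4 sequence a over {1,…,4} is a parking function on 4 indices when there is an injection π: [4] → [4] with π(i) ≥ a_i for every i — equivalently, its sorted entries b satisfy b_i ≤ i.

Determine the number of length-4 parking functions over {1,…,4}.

|PF(4,4)| = (4−4+1)·(4+1)^(4−1) = 1·125 = 125 (Konheim–Weiss)
One tuple (2,2,2,1) → sorted (1,2,2,2): b_i ≤ i ∀i, a PF.

125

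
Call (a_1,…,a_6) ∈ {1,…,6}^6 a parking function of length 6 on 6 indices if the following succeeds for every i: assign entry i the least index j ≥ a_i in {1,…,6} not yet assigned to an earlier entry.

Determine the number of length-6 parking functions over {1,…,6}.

16807

|PF(6,6)| = (7−6)·7^(6−1) = 1 · 16807 = 16807
One tuple (1,1,4,5,1,5) → sorted (1,1,1,4,5,5): b_i ≤ i ∀i, a PF.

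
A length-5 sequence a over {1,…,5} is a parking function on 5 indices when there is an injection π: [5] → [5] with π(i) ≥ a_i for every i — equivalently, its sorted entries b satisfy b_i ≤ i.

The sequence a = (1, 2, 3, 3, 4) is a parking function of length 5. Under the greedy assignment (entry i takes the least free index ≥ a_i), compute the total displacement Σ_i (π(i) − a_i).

2

Σπ(i) = 1+…+5 = 15; Σa = 1+2+3+3+4 = 13; disp = 15−13 = 2.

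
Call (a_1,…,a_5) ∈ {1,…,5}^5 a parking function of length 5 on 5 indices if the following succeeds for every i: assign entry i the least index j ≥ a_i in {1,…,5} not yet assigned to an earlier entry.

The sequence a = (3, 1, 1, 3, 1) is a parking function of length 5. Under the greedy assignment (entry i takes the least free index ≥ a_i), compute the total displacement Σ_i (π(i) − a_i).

Σπ = 15 ({1..5} each once); Σa = 3+1+1+3+1 = 9; disp = 15−9 = 6.

6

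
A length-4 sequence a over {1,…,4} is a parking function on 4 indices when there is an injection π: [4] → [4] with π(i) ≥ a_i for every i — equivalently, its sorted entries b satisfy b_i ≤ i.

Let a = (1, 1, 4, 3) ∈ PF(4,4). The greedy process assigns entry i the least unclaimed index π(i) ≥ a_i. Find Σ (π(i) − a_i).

Σπ = 4·5/2 = 10 (π permutes [4]); Σa = 1+1+4+3 = 9; disp = 10−9 = 1.

1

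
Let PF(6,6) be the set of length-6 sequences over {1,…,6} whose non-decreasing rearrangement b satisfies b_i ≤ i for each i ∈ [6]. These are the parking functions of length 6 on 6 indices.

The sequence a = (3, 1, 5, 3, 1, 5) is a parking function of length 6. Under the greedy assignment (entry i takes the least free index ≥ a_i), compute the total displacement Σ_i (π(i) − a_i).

3

Σπ = 21 ({1..6} each once); Σa = 3+1+5+3+1+5 = 18; disp = 21−18 = 3.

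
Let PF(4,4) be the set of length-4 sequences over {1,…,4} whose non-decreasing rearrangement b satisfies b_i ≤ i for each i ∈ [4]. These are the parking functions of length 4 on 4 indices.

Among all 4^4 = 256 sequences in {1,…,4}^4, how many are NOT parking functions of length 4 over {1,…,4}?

|PF(4,4)| = (4+1−4)·(4+1)^{4−1} = 1×125 = 125 [KW]
One tuple (3,4,4,2) → sorted (2,3,4,4): b_1=2>1, not a PF.
So 256 − 125 = 131 fail.

131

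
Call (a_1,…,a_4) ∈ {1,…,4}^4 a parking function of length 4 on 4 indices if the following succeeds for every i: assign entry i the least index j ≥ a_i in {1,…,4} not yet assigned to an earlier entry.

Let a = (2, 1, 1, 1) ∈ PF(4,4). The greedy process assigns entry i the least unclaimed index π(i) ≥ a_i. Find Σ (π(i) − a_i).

Σπ = 10 ({1..4} each once); Σa = 2+1+1+1 = 5; disp = 10−5 = 5.

5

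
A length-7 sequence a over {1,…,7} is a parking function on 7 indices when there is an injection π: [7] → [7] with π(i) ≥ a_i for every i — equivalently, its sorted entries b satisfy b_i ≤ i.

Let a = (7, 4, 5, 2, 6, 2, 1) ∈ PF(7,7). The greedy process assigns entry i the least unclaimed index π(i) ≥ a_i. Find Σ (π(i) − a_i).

Σπ = 28 ({1..7} each once); Σa = 7+4+5+2+6+2+1 = 27; disp = 28−27 = 1.

1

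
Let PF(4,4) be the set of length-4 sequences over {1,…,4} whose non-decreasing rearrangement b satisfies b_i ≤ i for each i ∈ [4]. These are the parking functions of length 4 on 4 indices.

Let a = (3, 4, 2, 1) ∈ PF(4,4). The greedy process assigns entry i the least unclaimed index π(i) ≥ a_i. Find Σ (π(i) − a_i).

0

Σπ = 10 ({1..4} each once); Σa = 3+4+2+1 = 10; disp = 10−10 = 0.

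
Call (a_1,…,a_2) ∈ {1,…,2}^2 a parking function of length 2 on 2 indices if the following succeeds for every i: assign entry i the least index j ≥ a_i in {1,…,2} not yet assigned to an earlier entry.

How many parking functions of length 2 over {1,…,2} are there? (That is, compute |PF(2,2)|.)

#PF = (3−2)·3^(2−1) = 1×3 = 3
One tuple (1,2) → sorted (1,2): b_i ≤ i ∀i, a PF.

3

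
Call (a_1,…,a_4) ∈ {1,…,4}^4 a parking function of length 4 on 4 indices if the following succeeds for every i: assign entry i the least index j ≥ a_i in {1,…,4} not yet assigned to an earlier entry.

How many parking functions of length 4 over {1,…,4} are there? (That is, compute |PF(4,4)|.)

|PF(4,4)| = (4−4+1)·(4+1)^(4−1) = 1·125 = 125 [KW]
One tuple (3,1,4,2) → sorted (1,2,3,4): b_i ≤ i ∀i, a PF.

125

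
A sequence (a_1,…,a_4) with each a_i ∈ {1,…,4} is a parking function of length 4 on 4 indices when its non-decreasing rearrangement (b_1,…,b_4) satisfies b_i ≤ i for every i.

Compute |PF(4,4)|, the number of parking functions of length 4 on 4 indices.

125

#PF = (4−4+1)·(4+1)^(4−1) = 1×125 = 125 (Konheim–Weiss)
E.g. (3,1,1,3) → sorted (1,1,3,3): b_i ≤ i ∀i, a PF.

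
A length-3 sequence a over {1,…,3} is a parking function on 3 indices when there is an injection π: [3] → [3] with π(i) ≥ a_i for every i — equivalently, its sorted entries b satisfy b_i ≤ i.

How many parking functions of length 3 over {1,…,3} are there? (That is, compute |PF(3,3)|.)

#PF = (3−3+1)·(3+1)^(3−1) = 1·16 = 16 (Konheim–Weiss)
E.g. (1,2,1) → sorted (1,1,2): b_i ≤ i ∀i, a PF.

16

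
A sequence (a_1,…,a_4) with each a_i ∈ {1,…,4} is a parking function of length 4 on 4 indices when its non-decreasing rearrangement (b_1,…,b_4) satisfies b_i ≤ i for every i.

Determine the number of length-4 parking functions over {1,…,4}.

125

|PF| = (4+1−4)·(4+1)^{4−1} = 1·125 = 125 [KW]
One tuple (2,3,1,4) → sorted (1,2,3,4): b_i ≤ i ∀i, a PF.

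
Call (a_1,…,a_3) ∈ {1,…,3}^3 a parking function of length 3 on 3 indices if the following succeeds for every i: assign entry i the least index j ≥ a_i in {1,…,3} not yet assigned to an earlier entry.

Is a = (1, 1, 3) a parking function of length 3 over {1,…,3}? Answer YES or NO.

YES

Rearranged: b = (1, 1, 3).
  b_1=1 ≤ 1
  b_2=1 ≤ 2
  b_3=3 ≤ 3
All bounds hold ⇒ YES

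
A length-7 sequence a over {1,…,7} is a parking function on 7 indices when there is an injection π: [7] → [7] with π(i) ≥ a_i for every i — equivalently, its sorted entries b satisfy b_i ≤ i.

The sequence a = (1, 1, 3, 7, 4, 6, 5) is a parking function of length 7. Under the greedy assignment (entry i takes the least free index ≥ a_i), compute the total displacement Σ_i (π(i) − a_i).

1

Σπ(i) = 1+…+7 = 28; Σa = 1+1+3+7+4+6+5 = 27; disp = 28−27 = 1.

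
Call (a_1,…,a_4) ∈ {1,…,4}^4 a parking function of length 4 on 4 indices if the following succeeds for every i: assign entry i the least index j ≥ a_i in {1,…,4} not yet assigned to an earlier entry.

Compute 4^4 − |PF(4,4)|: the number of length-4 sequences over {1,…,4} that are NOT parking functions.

131

#PF = (4−4+1)·(4+1)^(4−1) = 1 · 125 = 125 [KW]
One tuple (4,1,4,4) → sorted (1,4,4,4): b_2=4>2, not a PF.
So 256 − 125 = 131 fail.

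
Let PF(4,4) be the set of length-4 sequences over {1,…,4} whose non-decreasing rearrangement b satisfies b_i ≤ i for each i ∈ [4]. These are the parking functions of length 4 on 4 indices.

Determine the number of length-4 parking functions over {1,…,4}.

|PF(4,4)| = (4−4+1)·(4+1)^(4−1) = 1×125 = 125 [KW]
One tuple (2,2,1,4) → sorted (1,2,2,4): b_i ≤ i ∀i, a PF.

125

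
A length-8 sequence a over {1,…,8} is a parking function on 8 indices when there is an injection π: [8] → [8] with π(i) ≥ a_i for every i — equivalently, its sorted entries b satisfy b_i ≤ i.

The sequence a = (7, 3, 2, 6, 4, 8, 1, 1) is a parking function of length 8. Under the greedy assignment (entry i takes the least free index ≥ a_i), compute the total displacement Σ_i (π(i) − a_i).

Σπ = 8·9/2 = 36 (π permutes [8]); Σa = 7+3+2+6+4+8+1+1 = 32; disp = 36−32 = 4.

4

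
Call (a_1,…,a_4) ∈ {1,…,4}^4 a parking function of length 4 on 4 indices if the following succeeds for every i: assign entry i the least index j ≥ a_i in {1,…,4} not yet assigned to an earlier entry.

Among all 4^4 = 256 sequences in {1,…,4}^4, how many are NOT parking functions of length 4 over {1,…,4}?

131

Count = (4−4+1)·(4+1)^(4−1) = 1·125 = 125
Example (3,4,3,3) → sorted (3,3,3,4): b_1=3>1, not a PF.
Total 256; non-PF = 256−125 = 131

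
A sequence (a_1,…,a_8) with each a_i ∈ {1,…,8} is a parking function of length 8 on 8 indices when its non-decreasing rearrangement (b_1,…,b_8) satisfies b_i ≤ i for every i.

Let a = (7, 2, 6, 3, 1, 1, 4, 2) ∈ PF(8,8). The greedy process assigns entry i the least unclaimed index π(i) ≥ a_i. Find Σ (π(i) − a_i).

10

Σπ(i) = 1+…+8 = 36; Σa = 7+2+6+3+1+1+4+2 = 26; disp = 36−26 = 10.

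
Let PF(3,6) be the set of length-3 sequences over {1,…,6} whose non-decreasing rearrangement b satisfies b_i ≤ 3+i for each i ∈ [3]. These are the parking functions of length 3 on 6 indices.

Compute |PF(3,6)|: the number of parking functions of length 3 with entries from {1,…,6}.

196

|PF| = (6−3+1)·(6+1)^(3−1) = 4·49 = 196 (Pollak)
Check (1,5,6) → sorted (1,5,6): b_i ≤ 3+i ∀i, a PF.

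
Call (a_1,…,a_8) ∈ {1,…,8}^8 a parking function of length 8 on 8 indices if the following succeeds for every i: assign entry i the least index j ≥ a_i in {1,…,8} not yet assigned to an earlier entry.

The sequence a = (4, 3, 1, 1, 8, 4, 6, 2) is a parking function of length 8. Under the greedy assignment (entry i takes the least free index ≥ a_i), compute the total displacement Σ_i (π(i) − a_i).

7

Σπ = 36 ({1..8} each once); Σa = 4+3+1+1+8+4+6+2 = 29; disp = 36−29 = 7.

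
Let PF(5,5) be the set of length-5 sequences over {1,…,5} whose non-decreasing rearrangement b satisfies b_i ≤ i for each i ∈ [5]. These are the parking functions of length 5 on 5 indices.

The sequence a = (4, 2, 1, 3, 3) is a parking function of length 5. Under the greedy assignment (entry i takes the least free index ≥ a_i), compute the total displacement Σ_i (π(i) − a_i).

Σπ = 5·6/2 = 15 (π permutes [5]); Σa = 4+2+1+3+3 = 13; disp = 15−13 = 2.

2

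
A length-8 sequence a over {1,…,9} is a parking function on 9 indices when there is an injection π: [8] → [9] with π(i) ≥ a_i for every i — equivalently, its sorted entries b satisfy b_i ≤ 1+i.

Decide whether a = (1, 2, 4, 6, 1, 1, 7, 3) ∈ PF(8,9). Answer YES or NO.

YES

Sorted: b = (1, 1, 1, 2, 3, 4, 6, 7).
  b_1=1 ≤ 2
  b_2=1 ≤ 3
  b_3=1 ≤ 4
  b_4=2 ≤ 5
  b_5=3 ≤ 6
  b_6=4 ≤ 7
  b_7=6 ≤ 8
  b_8=7 ≤ 9
All bounds hold ⇒ YES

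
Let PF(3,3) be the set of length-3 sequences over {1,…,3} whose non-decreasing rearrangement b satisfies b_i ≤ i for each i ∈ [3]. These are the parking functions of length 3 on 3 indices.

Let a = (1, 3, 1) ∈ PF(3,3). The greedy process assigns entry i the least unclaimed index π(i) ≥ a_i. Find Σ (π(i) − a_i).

1

Σπ(i) = 1+…+3 = 6; Σa = 1+3+1 = 5; disp = 6−5 = 1.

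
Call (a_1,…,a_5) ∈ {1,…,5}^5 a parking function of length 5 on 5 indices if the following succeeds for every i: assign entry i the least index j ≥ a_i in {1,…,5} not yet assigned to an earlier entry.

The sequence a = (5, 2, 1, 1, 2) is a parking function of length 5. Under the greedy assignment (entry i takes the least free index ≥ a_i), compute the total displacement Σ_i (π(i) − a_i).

Σπ = 5·6/2 = 15 (π permutes [5]); Σa = 5+2+1+1+2 = 11; disp = 15−11 = 4.

4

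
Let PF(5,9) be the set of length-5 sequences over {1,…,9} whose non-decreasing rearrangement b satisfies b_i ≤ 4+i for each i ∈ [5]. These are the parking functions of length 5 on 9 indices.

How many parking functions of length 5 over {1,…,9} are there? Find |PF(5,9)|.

|PF(5,9)| = 5·10^4 = 5 · 10000 = 50000
E.g. (9,2,8,2,4) → sorted (2,2,4,8,9): b_i ≤ 4+i ∀i, a PF.

50000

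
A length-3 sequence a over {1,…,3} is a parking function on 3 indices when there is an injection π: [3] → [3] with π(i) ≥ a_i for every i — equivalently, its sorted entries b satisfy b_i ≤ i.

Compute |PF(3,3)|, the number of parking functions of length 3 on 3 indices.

16

|PF| = 1·4^2 = 1×16 = 16 (Pollak)
Example (2,1,1) → sorted (1,1,2): b_i ≤ i ∀i, a PF.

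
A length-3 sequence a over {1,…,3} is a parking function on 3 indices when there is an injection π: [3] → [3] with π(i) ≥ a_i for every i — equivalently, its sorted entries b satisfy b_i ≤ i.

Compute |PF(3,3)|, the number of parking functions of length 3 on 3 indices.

16

|PF| = (4−3)·4^(3−1) = 1·16 = 16 (Konheim–Weiss)
Example (3,2,1) → sorted (1,2,3): b_i ≤ i ∀i, a PF.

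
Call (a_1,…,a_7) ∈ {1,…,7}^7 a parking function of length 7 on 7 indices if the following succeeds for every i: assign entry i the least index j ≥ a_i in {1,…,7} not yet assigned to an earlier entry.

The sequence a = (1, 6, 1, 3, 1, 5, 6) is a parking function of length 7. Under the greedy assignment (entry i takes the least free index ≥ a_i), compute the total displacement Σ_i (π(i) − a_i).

Σπ(i) = 1+…+7 = 28; Σa = 1+6+1+3+1+5+6 = 23; disp = 28−23 = 5.

5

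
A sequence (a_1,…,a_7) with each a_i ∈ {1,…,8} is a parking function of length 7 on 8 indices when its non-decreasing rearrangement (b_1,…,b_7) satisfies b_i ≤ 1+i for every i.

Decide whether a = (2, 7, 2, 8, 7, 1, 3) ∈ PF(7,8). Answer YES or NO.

Order a: b = (1, 2, 2, 3, 7, 7, 8).
  b_1=1 ≤ 2
  b_2=2 ≤ 3
  b_3=2 ≤ 4
  b_4=3 ≤ 5
  b_5=7 > 6
  fails at i=5 ⇒ NO

NO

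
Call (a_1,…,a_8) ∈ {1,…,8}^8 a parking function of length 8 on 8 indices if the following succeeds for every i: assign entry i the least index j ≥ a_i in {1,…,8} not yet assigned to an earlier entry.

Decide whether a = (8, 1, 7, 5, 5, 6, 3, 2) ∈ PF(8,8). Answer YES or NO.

Order a: b = (1, 2, 3, 5, 5, 6, 7, 8).
  b_1=1 ≤ 1
  b_2=2 ≤ 2
  b_3=3 ≤ 3
  b_4=5 > 4
  fails at i=4 ⇒ NO

NO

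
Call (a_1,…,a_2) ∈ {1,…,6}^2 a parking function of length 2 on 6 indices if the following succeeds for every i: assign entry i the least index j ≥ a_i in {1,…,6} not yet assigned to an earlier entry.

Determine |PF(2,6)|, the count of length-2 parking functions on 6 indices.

35

|PF| = (6+1−2)·(6+1)^{2−1} = 5·7 = 35
E.g. (2,5) → sorted (2,5): b_i ≤ 4+i ∀i, a PF.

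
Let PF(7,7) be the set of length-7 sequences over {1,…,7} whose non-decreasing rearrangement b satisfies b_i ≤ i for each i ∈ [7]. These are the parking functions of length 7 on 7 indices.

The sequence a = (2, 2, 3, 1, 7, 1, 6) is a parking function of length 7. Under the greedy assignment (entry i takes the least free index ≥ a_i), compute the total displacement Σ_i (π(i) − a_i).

6

Σπ(i) = 1+…+7 = 28; Σa = 2+2+3+1+7+1+6 = 22; disp = 28−22 = 6.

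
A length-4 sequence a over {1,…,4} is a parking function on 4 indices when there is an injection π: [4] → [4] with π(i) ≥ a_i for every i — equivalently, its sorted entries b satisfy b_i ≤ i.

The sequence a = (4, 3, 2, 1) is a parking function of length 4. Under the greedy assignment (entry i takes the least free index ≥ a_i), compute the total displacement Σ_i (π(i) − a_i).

0

Σπ = 4·5/2 = 10 (π permutes [4]); Σa = 4+3+2+1 = 10; disp = 10−10 = 0.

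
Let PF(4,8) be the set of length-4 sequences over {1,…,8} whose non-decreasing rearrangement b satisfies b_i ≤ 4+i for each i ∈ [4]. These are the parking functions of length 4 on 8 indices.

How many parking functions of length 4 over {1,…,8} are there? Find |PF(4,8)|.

3645

Count = (8−4+1)·(8+1)^(4−1) = 5×729 = 3645 (Pollak)
Example (7,3,8,6) → sorted (3,6,7,8): b_i ≤ 4+i ∀i, a PF.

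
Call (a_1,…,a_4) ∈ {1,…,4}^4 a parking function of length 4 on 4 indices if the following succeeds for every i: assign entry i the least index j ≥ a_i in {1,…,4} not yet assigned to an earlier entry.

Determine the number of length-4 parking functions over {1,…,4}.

125

|PF(4,4)| = (4+1−4)·(4+1)^{4−1} = 1·125 = 125 (Konheim–Weiss)
E.g. (3,1,2,3) → sorted (1,2,3,3): b_i ≤ i ∀i, a PF.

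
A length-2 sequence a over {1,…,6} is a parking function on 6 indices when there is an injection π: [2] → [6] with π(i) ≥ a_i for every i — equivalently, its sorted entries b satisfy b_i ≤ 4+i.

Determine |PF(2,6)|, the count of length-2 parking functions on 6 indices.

35

|PF| = 5·7^1 = 5 · 7 = 35 (Konheim–Weiss)
Example (1,1) → sorted (1,1): b_i ≤ 4+i ∀i, a PF.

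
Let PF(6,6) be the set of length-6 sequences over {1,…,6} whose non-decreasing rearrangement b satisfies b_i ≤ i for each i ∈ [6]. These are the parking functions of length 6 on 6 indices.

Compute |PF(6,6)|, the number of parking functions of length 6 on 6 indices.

#PF = (6−6+1)·(6+1)^(6−1) = 1 · 16807 = 16807 (Pollak)
Example (5,2,1,1,3,5) → sorted (1,1,2,3,5,5): b_i ≤ i ∀i, a PF.

16807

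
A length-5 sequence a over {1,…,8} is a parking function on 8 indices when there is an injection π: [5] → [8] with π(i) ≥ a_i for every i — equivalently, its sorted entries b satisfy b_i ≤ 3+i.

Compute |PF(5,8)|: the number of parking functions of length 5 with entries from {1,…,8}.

26244

Count = (8−5+1)·(8+1)^(5−1) = 4 · 6561 = 26244
E.g. (6,8,1,3,5) → sorted (1,3,5,6,8): b_i ≤ 3+i ∀i, a PF.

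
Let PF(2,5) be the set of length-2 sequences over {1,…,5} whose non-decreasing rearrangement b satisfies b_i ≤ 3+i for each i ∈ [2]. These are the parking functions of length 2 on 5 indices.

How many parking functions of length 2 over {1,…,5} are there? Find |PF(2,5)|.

#PF = 4·6^1 = 4 · 6 = 24 (Pollak)
One tuple (4,3) → sorted (3,4): b_i ≤ 3+i ∀i, a PF.

24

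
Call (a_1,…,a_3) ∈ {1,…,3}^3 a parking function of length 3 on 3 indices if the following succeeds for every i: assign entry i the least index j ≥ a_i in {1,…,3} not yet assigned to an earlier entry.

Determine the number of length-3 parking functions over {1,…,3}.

16

|PF| = (3−3+1)·(3+1)^(3−1) = 1 · 16 = 16
One tuple (1,1,3) → sorted (1,1,3): b_i ≤ i ∀i, a PF.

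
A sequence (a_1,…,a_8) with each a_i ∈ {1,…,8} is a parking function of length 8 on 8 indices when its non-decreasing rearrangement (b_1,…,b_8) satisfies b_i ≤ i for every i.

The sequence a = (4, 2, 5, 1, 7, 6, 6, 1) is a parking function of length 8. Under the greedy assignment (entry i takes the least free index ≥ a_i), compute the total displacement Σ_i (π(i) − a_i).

4

Σπ(i) = 1+…+8 = 36; Σa = 4+2+5+1+7+6+6+1 = 32; disp = 36−32 = 4.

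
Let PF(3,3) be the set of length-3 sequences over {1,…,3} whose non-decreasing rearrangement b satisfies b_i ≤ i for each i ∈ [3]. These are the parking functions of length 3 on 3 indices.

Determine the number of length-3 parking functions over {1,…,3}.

#PF = 1·4^2 = 1 · 16 = 16
One tuple (1,2,3) → sorted (1,2,3): b_i ≤ i ∀i, a PF.

16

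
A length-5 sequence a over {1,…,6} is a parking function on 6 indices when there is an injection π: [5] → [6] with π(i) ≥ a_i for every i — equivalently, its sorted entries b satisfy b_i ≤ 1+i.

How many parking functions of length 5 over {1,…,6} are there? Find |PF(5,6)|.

4802

|PF(5,6)| = 2·7^4 = 2·2401 = 4802 [KW]
Example (2,5,4,6,1) → sorted (1,2,4,5,6): b_i ≤ 1+i ∀i, a PF.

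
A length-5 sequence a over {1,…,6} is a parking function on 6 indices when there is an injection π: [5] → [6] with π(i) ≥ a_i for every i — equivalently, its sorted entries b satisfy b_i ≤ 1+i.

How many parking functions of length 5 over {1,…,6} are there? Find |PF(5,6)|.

|PF(5,6)| = 2·7^4 = 2×2401 = 4802 (Pollak)
Check (3,3,5,2,6) → sorted (2,3,3,5,6): b_i ≤ 1+i ∀i, a PF.

4802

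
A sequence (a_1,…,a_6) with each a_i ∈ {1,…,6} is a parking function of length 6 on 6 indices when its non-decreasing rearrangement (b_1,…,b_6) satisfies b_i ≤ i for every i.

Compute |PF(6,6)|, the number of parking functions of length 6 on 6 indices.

|PF(6,6)| = (6−6+1)·(6+1)^(6−1) = 1×16807 = 16807
Example (1,3,2,1,6,4) → sorted (1,1,2,3,4,6): b_i ≤ i ∀i, a PF.

16807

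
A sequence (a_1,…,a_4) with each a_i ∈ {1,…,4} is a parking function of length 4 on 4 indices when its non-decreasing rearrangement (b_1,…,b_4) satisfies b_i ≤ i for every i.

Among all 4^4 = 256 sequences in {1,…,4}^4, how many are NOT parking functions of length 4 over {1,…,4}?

131

Count = (4−4+1)·(4+1)^(4−1) = 1 · 125 = 125 [KW]
E.g. (2,4,4,4) → sorted (2,4,4,4): b_1=2>1, not a PF.
4^4 − 125 = 256 − 125 = 131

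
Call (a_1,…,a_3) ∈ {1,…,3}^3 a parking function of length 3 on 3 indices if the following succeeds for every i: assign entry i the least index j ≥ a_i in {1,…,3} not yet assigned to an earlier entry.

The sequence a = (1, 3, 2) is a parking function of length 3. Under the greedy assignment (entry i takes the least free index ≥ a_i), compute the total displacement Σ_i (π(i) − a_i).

0

Σπ = 3·4/2 = 6 (π permutes [3]); Σa = 1+3+2 = 6; disp = 6−6 = 0.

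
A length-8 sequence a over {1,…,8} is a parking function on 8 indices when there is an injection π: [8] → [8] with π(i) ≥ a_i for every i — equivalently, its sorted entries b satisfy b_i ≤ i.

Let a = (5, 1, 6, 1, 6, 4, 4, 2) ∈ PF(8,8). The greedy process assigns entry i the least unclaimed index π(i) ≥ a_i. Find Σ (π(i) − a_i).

Σπ = 36 ({1..8} each once); Σa = 5+1+6+1+6+4+4+2 = 29; disp = 36−29 = 7.

7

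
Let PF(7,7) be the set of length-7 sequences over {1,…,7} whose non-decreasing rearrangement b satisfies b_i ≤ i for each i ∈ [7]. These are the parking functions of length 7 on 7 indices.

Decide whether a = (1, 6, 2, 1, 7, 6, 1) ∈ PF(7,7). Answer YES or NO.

NO

Order a: b = (1, 1, 1, 2, 6, 6, 7).
  b_1=1 ≤ 1
  b_2=1 ≤ 2
  b_3=1 ≤ 3
  b_4=2 ≤ 4
  b_5=6 > 5
  fails at i=5 ⇒ NO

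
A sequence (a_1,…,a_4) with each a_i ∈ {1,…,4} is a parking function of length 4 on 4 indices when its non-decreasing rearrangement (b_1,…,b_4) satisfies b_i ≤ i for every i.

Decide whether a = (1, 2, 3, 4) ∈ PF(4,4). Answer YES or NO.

Order a: b = (1, 2, 3, 4).
  b_1=1 ≤ 1
  b_2=2 ≤ 2
  b_3=3 ≤ 3
  b_4=4 ≤ 4
All bounds hold ⇒ YES

YES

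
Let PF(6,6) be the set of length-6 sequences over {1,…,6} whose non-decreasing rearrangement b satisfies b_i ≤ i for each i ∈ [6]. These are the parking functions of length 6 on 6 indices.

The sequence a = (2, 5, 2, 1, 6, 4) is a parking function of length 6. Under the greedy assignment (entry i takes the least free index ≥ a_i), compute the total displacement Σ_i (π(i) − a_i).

Σπ(i) = 1+…+6 = 21; Σa = 2+5+2+1+6+4 = 20; disp = 21−20 = 1.

1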